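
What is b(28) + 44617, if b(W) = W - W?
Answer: 44617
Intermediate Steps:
b(W) = 0
b(28) + 44617 = 0 + 44617 = 44617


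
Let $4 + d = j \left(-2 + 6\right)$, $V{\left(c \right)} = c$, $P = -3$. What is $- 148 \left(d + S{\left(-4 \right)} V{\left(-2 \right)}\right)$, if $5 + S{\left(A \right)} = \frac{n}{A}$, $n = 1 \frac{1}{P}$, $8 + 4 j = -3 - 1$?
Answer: $\frac{2738}{3} \approx 912.67$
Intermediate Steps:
$j = -3$ ($j = -2 + \frac{-3 - 1}{4} = -2 + \frac{1}{4} \left(-4\right) = -2 - 1 = -3$)
$n = - \frac{1}{3}$ ($n = 1 \frac{1}{-3} = 1 \left(- \frac{1}{3}\right) = - \frac{1}{3} \approx -0.33333$)
$S{\left(A \right)} = -5 - \frac{1}{3 A}$
$d = -16$ ($d = -4 - 3 \left(-2 + 6\right) = -4 - 12 = -16$)
$- 148 \left(d + S{\left(-4 \right)} V{\left(-2 \right)}\right) = - 148 \left(-16 + \left(-5 - \frac{1}{3 \left(-4\right)}\right) \left(-2\right)\right) = - 148 \left(-16 + \left(-5 - - \frac{1}{12}\right) \left(-2\right)\right) = - 148 \left(-16 + \left(-5 + \frac{1}{12}\right) \left(-2\right)\right) = - 148 \left(-16 - - \frac{59}{6}\right) = - 148 \left(-16 + \frac{59}{6}\right) = \left(-148\right) \left(- \frac{37}{6}\right) = \frac{2738}{3}$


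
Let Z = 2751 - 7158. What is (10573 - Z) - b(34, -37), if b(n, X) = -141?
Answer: 15121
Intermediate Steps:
Z = -4407
(10573 - Z) - b(34, -37) = (10573 - 1*(-4407)) - 1*(-141) = (10573 + 4407) + 141 = 14980 + 141 = 15121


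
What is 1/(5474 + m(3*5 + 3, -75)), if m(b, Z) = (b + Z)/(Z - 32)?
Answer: 107/585775 ≈ 0.00018266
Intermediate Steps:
m(b, Z) = (Z + b)/(-32 + Z)
1/(5474 + m(3*5 + 3, -75)) = 1/(5474 + (-75 + (3*5 + 3))/(-32 - 75)) = 1/(5474 + (-75 + (15 + 3))/(-107)) = 1/(5474 - (-75 + 18)/107) = 1/(5474 - 1/107*(-57)) = 1/(5474 + 57/107) = 1/(585775/107) = 107/585775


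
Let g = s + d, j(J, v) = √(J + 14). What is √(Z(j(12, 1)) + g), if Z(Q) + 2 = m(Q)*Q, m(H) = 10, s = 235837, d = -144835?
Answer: √(91000 + 10*√26) ≈ 301.75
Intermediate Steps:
j(J, v) = √(14 + J)
Z(Q) = -2 + 10*Q
g = 91002 (g = 235837 - 144835 = 91002)
√(Z(j(12, 1)) + g) = √((-2 + 10*√(14 + 12)) + 91002) = √((-2 + 10*√26) + 91002) = √(91000 + 10*√26)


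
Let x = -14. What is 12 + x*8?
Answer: -100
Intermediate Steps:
12 + x*8 = 12 - 14*8 = 12 - 112 = -100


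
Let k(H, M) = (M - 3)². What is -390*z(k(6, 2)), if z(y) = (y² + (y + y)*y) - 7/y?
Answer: 1560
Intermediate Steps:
k(H, M) = (-3 + M)²
z(y) = -7/y + 3*y² (z(y) = (y² + (2*y)*y) - 7/y = (y² + 2*y²) - 7/y = 3*y² - 7/y = -7/y + 3*y²)
-390*z(k(6, 2)) = -390*(-7 + 3*((-3 + 2)²)³)/((-3 + 2)²) = -390*(-7 + 3*((-1)²)³)/((-1)²) = -390*(-7 + 3*1³)/1 = -390*(-7 + 3*1) = -390*(-7 + 3) = -390*(-4) = 1560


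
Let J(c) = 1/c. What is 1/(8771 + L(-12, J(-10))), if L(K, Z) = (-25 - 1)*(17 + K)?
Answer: 1/8641 ≈ 0.00011573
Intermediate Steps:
L(K, Z) = -442 - 26*K (L(K, Z) = -26*(17 + K) = -442 - 26*K)
1/(8771 + L(-12, J(-10))) = 1/(8771 + (-442 - 26*(-12))) = 1/(8771 + (-442 + 312)) = 1/(8771 - 130) = 1/8641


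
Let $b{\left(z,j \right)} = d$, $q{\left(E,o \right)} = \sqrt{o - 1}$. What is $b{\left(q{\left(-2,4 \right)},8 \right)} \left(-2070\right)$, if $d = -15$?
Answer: $31050$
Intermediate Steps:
$q{\left(E,o \right)} = \sqrt{-1 + o}$
$b{\left(z,j \right)} = -15$
$b{\left(q{\left(-2,4 \right)},8 \right)} \left(-2070\right) = \left(-15\right) \left(-2070\right) = 31050$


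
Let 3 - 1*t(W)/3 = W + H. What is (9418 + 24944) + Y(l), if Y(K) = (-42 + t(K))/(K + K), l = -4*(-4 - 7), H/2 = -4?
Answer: 3023715/88 ≈ 34360.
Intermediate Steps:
H = -8 (H = 2*(-4) = -8)
t(W) = 33 - 3*W (t(W) = 9 - 3*(W - 8) = 9 - 3*(-8 + W) = 9 + (24 - 3*W) = 33 - 3*W)
l = 44 (l = -4*(-11) = 44)
Y(K) = (-9 - 3*K)/(2*K) (Y(K) = (-42 + (33 - 3*K))/(K + K) = (-9 - 3*K)/((2*K)) = (-9 - 3*K)*(1/(2*K)) = (-9 - 3*K)/(2*K))
(9418 + 24944) + Y(l) = (9418 + 24944) + (3/2)*(-3 - 1*44)/44 = 34362 + (3/2)*(1/44)*(-3 - 44) = 34362 + (3/2)*(1/44)*(-47) = 34362 - 141/88 = 3023715/88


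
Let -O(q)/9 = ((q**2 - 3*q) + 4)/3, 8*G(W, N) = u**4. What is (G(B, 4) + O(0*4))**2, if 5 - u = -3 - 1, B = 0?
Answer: 41796225/64 ≈ 6.5307e+5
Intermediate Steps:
u = 9 (u = 5 - (-3 - 1) = 5 - 1*(-4) = 5 + 4 = 9)
G(W, N) = 6561/8 (G(W, N) = (1/8)*9**4 = (1/8)*6561 = 6561/8)
O(q) = -12 - 3*q**2 + 9*q (O(q) = -9*((q**2 - 3*q) + 4)/3 = -9*(4 + q**2 - 3*q)/3 = -9*(4/3 - q + q**2/3) = -12 - 3*q**2 + 9*q)
(G(B, 4) + O(0*4))**2 = (6561/8 + (-12 - 3*(0*4)**2 + 9*(0*4)))**2 = (6561/8 + (-12 - 3*0**2 + 9*0))**2 = (6561/8 + (-12 - 3*0 + 0))**2 = (6561/8 + (-12 + 0 + 0))**2 = (6561/8 - 12)**2 = (6465/8)**2 = 41796225/64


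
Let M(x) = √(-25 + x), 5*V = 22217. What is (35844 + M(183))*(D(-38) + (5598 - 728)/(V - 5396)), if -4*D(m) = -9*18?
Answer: 6041559966/4763 + 337103*√158/9526 ≈ 1.2689e+6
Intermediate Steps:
V = 22217/5 (V = (⅕)*22217 = 22217/5 ≈ 4443.4)
D(m) = 81/2 (D(m) = -(-9)*18/4 = -¼*(-162) = 81/2)
(35844 + M(183))*(D(-38) + (5598 - 728)/(V - 5396)) = (35844 + √(-25 + 183))*(81/2 + (5598 - 728)/(22217/5 - 5396)) = (35844 + √158)*(81/2 + 4870/(-4763/5)) = (35844 + √158)*(81/2 + 4870*(-5/4763)) = (35844 + √158)*(81/2 - 24350/4763) = (35844 + √158)*(337103/9526) = 6041559966/4763 + 337103*√158/9526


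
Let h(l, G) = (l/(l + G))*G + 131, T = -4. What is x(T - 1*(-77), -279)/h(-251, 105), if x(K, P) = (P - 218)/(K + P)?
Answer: 36281/4684543 ≈ 0.0077448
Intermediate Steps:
x(K, P) = (-218 + P)/(K + P)
h(l, G) = 131 + G*l/(G + l) (h(l, G) = (l/(G + l))*G + 131 = G*l/(G + l) + 131 = 131 + G*l/(G + l))
x(T - 1*(-77), -279)/h(-251, 105) = ((-218 - 279)/((-4 - 1*(-77)) - 279))/(((131*105 + 131*(-251) + 105*(-251))/(105 - 251))) = (-497/((-4 + 77) - 279))/(((13755 - 32881 - 26355)/(-146))) = (-497/(73 - 279))/((-1/146*(-45481))) = (-497/(-206))/(45481/146) = -1/206*(-497)*(146/45481) = (497/206)*(146/45481) = 36281/4684543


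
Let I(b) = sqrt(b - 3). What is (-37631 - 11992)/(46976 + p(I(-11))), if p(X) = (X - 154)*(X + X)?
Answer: -49623*I/(308*sqrt(14) + 46948*I) ≈ -1.0563 - 0.02593*I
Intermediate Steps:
I(b) = sqrt(-3 + b)
p(X) = 2*X*(-154 + X) (p(X) = (-154 + X)*(2*X) = 2*X*(-154 + X))
(-37631 - 11992)/(46976 + p(I(-11))) = (-37631 - 11992)/(46976 + 2*sqrt(-3 - 11)*(-154 + sqrt(-3 - 11))) = -49623/(46976 + 2*sqrt(-14)*(-154 + sqrt(-14))) = -49623/(46976 + 2*(I*sqrt(14))*(-154 + I*sqrt(14))) = -49623/(46976 + 2*I*sqrt(14)*(-154 + I*sqrt(14)))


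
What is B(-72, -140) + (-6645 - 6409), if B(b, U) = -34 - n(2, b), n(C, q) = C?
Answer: -13090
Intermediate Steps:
B(b, U) = -36 (B(b, U) = -34 - 1*2 = -34 - 2 = -36)
B(-72, -140) + (-6645 - 6409) = -36 + (-6645 - 6409) = -36 - 13054 = -13090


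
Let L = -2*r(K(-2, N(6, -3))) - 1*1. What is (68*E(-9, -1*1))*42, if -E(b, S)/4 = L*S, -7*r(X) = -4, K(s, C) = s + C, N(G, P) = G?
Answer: -24480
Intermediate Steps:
K(s, C) = C + s
r(X) = 4/7 (r(X) = -⅐*(-4) = 4/7)
L = -15/7 (L = -2*4/7 - 1*1 = -8/7 - 1 = -15/7 ≈ -2.1429)
E(b, S) = 60*S/7 (E(b, S) = -(-60)*S/7 = 60*S/7)
(68*E(-9, -1*1))*42 = (68*(60*(-1*1)/7))*42 = (68*((60/7)*(-1)))*42 = (68*(-60/7))*42 = -4080/7*42 = -24480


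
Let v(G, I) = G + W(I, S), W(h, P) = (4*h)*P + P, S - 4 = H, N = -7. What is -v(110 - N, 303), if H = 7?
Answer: -13460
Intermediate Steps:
S = 11 (S = 4 + 7 = 11)
W(h, P) = P + 4*P*h (W(h, P) = 4*P*h + P = P + 4*P*h)
v(G, I) = 11 + G + 44*I (v(G, I) = G + 11*(1 + 4*I) = G + (11 + 44*I) = 11 + G + 44*I)
-v(110 - N, 303) = -(11 + (110 - 1*(-7)) + 44*303) = -(11 + (110 + 7) + 13332) = -(11 + 117 + 13332) = -1*13460 = -13460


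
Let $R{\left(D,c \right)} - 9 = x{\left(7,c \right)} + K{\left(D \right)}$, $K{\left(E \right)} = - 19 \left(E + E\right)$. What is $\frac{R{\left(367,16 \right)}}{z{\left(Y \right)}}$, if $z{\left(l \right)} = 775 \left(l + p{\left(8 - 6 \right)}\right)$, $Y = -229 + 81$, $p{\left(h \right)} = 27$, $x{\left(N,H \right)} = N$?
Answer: $\frac{2786}{18755} \approx 0.14855$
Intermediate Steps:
$K{\left(E \right)} = - 38 E$ ($K{\left(E \right)} = - 19 \cdot 2 E = - 38 E$)
$R{\left(D,c \right)} = 16 - 38 D$ ($R{\left(D,c \right)} = 9 - \left(-7 + 38 D\right) = 16 - 38 D$)
$Y = -148$
$z{\left(l \right)} = 20925 + 775 l$ ($z{\left(l \right)} = 775 \left(l + 27\right) = 775 \left(27 + l\right) = 20925 + 775 l$)
$\frac{R{\left(367,16 \right)}}{z{\left(Y \right)}} = \frac{16 - 13946}{20925 + 775 \left(-148\right)} = \frac{16 - 13946}{20925 - 114700} = - \frac{13930}{-93775} = \left(-13930\right) \left(- \frac{1}{93775}\right) = \frac{2786}{18755}$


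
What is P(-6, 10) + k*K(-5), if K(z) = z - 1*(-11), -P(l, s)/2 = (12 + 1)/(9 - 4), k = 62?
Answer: 1834/5 ≈ 366.80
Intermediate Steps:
P(l, s) = -26/5 (P(l, s) = -2*(12 + 1)/(9 - 4) = -26/5)
K(z) = 11 + z (K(z) = z + 11 = 11 + z)
P(-6, 10) + k*K(-5) = -26/5 + 62*(11 - 5) = -26/5 + 62*6 = -26/5 + 372 = 1834/5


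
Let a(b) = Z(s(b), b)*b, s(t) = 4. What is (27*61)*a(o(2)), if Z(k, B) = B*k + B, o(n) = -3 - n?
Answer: 205875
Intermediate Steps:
Z(k, B) = B + B*k
a(b) = 5*b**2 (a(b) = (b*(1 + 4))*b = (b*5)*b = (5*b)*b = 5*b**2)
(27*61)*a(o(2)) = (27*61)*(5*(-3 - 1*2)**2) = 1647*(5*(-3 - 2)**2) = 1647*(5*(-5)**2) = 1647*(5*25) = 1647*125 = 205875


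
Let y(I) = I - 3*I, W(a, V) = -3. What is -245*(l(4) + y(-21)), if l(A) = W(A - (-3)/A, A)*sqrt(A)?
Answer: -8820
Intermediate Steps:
y(I) = -2*I
l(A) = -3*sqrt(A)
-245*(l(4) + y(-21)) = -245*(-3*sqrt(4) - 2*(-21)) = -245*(-3*2 + 42) = -245*(-6 + 42) = -245*36 = -8820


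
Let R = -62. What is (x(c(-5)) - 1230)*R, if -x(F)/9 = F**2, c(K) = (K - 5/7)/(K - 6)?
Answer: 453038340/5929 ≈ 76411.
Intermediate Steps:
c(K) = (-5/7 + K)/(-6 + K) (c(K) = (K - 5*1/7)/(-6 + K) = (K - 5/7)/(-6 + K) = (-5/7 + K)/(-6 + K))
x(F) = -9*F**2
(x(c(-5)) - 1230)*R = (-9*(-5/7 - 5)**2/(-6 - 5)**2 - 1230)*(-62) = (-9*(-40/7/(-11))**2 - 1230)*(-62) = (-9*(-1/11*(-40/7))**2 - 1230)*(-62) = (-9*(40/77)**2 - 1230)*(-62) = (-9*1600/5929 - 1230)*(-62) = (-14400/5929 - 1230)*(-62) = -7307070/5929*(-62) = 453038340/5929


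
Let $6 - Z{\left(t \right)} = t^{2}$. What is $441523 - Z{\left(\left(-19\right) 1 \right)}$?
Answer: $441878$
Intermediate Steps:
$Z{\left(t \right)} = 6 - t^{2}$
$441523 - Z{\left(\left(-19\right) 1 \right)} = 441523 - \left(6 - \left(\left(-19\right) 1\right)^{2}\right) = 441523 - \left(6 - \left(-19\right)^{2}\right) = 441523 - \left(6 - 361\right) = 441523 - -355 = 441523 + 355 = 441878$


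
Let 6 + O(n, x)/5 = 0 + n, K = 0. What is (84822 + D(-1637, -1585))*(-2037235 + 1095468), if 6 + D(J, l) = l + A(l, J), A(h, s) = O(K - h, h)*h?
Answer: 11706487777848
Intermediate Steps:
O(n, x) = -30 + 5*n (O(n, x) = -30 + 5*(0 + n) = -30 + 5*n)
A(h, s) = h*(-30 - 5*h) (A(h, s) = (-30 + 5*(0 - h))*h = (-30 + 5*(-h))*h = (-30 - 5*h)*h = h*(-30 - 5*h))
D(J, l) = -6 + l + 5*l*(-6 - l) (D(J, l) = -6 + (l + 5*l*(-6 - l)) = -6 + l + 5*l*(-6 - l))
(84822 + D(-1637, -1585))*(-2037235 + 1095468) = (84822 + (-6 - 1585 - 5*(-1585)*(6 - 1585)))*(-2037235 + 1095468) = (84822 + (-6 - 1585 - 5*(-1585)*(-1579)))*(-941767) = (84822 + (-6 - 1585 - 12513575))*(-941767) = (84822 - 12515166)*(-941767) = -12430344*(-941767) = 11706487777848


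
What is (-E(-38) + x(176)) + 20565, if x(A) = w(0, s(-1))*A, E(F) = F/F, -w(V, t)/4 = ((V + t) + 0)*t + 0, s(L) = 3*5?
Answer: -137836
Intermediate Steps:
s(L) = 15
w(V, t) = -4*t*(V + t) (w(V, t) = -4*(((V + t) + 0)*t + 0) = -4*((V + t)*t + 0) = -4*(t*(V + t) + 0) = -4*t*(V + t))
E(F) = 1
x(A) = -900*A (x(A) = (-4*15*(0 + 15))*A = (-4*15*15)*A = -900*A)
(-E(-38) + x(176)) + 20565 = (-1*1 - 900*176) + 20565 = (-1 - 158400) + 20565 = -158401 + 20565 = -137836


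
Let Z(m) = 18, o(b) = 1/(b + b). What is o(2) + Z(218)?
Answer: 73/4 ≈ 18.250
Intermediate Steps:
o(b) = 1/(2*b)
o(2) + Z(218) = (1/2)/2 + 18 = (1/2)*(1/2) + 18 = 1/4 + 18 = 73/4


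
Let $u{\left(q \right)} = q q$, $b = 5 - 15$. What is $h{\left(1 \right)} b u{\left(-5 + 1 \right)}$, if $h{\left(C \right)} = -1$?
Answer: $160$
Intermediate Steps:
$b = -10$ ($b = 5 - 15 = -10$)
$u{\left(q \right)} = q^{2}$
$h{\left(1 \right)} b u{\left(-5 + 1 \right)} = \left(-1\right) \left(-10\right) \left(-5 + 1\right)^{2} = 10 \left(-4\right)^{2} = 10 \cdot 16 = 160$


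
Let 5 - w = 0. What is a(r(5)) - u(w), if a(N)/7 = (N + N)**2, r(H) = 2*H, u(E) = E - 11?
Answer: 2806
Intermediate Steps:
w = 5 (w = 5 - 1*0 = 5 + 0 = 5)
u(E) = -11 + E
a(N) = 28*N**2 (a(N) = 7*(N + N)**2 = 7*(2*N)**2 = 7*(4*N**2) = 28*N**2)
a(r(5)) - u(w) = 28*(2*5)**2 - (-11 + 5) = 28*10**2 - 1*(-6) = 28*100 + 6 = 2800 + 6 = 2806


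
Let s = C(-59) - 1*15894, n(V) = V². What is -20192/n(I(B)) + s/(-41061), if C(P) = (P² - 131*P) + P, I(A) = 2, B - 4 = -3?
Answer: -69090395/13687 ≈ -5047.9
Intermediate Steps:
B = 1 (B = 4 - 3 = 1)
C(P) = P² - 130*P
s = -4743 (s = -59*(-130 - 59) - 1*15894 = -59*(-189) - 15894 = 11151 - 15894 = -4743)
-20192/n(I(B)) + s/(-41061) = -20192/(2²) - 4743/(-41061) = -20192/4 - 4743*(-1/41061) = -20192*¼ + 1581/13687 = -5048 + 1581/13687 = -69090395/13687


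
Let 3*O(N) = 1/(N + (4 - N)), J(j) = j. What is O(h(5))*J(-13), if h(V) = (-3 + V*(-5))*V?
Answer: -13/12 ≈ -1.0833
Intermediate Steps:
h(V) = V*(-3 - 5*V) (h(V) = (-3 - 5*V)*V = V*(-3 - 5*V))
O(N) = 1/12 (O(N) = 1/(3*(N + (4 - N))) = (⅓)/4 = (⅓)*(¼) = 1/12)
O(h(5))*J(-13) = (1/12)*(-13) = -13/12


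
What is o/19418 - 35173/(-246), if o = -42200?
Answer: 336304057/2388414 ≈ 140.81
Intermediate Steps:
o/19418 - 35173/(-246) = -42200/19418 - 35173/(-246) = -42200*1/19418 - 35173*(-1/246) = -21100/9709 + 35173/246 = 336304057/2388414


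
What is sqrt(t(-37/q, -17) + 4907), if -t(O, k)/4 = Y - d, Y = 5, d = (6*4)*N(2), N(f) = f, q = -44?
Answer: sqrt(5079) ≈ 71.267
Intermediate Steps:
d = 48 (d = (6*4)*2 = 24*2 = 48)
t(O, k) = 172 (t(O, k) = -4*(5 - 1*48) = -4*(5 - 48) = -4*(-43) = 172)
sqrt(t(-37/q, -17) + 4907) = sqrt(172 + 4907) = sqrt(5079)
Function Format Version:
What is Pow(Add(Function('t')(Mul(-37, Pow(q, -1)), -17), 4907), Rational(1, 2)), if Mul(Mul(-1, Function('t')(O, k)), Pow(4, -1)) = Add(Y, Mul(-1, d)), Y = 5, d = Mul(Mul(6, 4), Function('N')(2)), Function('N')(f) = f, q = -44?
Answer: Pow(5079, Rational(1, 2)) ≈ 71.267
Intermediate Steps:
d = 48 (d = Mul(Mul(6, 4), 2) = Mul(24, 2) = 48)
Function('t')(O, k) = 172 (Function('t')(O, k) = Mul(-4, Add(5, Mul(-1, 48))) = Mul(-4, Add(5, -48)) = Mul(-4, -43) = 172)
Pow(Add(Function('t')(Mul(-37, Pow(q, -1)), -17), 4907), Rational(1, 2)) = Pow(Add(172, 4907), Rational(1, 2)) = Pow(5079, Rational(1, 2))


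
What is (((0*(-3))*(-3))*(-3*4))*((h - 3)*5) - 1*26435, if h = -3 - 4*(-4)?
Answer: -26435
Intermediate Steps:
h = 13 (h = -3 + 16 = 13)
(((0*(-3))*(-3))*(-3*4))*((h - 3)*5) - 1*26435 = (((0*(-3))*(-3))*(-3*4))*((13 - 3)*5) - 1*26435 = ((0*(-3))*(-12))*(10*5) - 26435 = (0*(-12))*50 - 26435 = 0*50 - 26435 = 0 - 26435 = -26435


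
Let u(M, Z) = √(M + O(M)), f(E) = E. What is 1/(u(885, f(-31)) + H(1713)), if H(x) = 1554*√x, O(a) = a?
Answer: 1/(√1770 + 1554*√1713) ≈ 1.5538e-5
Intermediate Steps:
u(M, Z) = √2*√M (u(M, Z) = √(M + M) = √(2*M) = √2*√M)
1/(u(885, f(-31)) + H(1713)) = 1/(√2*√885 + 1554*√1713) = 1/(√1770 + 1554*√1713)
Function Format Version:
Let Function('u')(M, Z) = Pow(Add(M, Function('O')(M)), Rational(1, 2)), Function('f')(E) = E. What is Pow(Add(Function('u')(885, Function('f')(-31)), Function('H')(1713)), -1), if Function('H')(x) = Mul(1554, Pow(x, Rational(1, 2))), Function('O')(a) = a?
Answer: Pow(Add(Pow(1770, Rational(1, 2)), Mul(1554, Pow(1713, Rational(1, 2)))), -1) ≈ 1.5538e-5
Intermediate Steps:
Function('u')(M, Z) = Mul(Pow(2, Rational(1, 2)), Pow(M, Rational(1, 2))) (Function('u')(M, Z) = Pow(Add(M, M), Rational(1, 2)) = Pow(Mul(2, M), Rational(1, 2)) = Mul(Pow(2, Rational(1, 2)), Pow(M, Rational(1, 2))))
Pow(Add(Function('u')(885, Function('f')(-31)), Function('H')(1713)), -1) = Pow(Add(Mul(Pow(2, Rational(1, 2)), Pow(885, Rational(1, 2))), Mul(1554, Pow(1713, Rational(1, 2)))), -1) = Pow(Add(Pow(1770, Rational(1, 2)), Mul(1554, Pow(1713, Rational(1, 2)))), -1)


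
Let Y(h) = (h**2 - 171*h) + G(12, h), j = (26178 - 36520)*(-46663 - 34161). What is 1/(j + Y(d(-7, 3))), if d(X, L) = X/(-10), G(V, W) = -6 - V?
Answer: 100/83588167079 ≈ 1.1963e-9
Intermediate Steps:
d(X, L) = -X/10 (d(X, L) = X*(-1/10) = -X/10)
j = 835881808 (j = -10342*(-80824) = 835881808)
Y(h) = -18 + h**2 - 171*h (Y(h) = (h**2 - 171*h) + (-6 - 1*12) = (h**2 - 171*h) + (-6 - 12) = (h**2 - 171*h) - 18 = -18 + h**2 - 171*h)
1/(j + Y(d(-7, 3))) = 1/(835881808 + (-18 + (-1/10*(-7))**2 - (-171)*(-7)/10)) = 1/(835881808 + (-18 + (7/10)**2 - 171*7/10)) = 1/(835881808 + (-18 + 49/100 - 1197/10)) = 1/(835881808 - 13721/100) = 1/(83588167079/100) = 100/83588167079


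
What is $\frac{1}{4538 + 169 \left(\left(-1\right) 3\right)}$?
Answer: $\frac{1}{4031} \approx 0.00024808$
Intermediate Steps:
$\frac{1}{4538 + 169 \left(\left(-1\right) 3\right)} = \frac{1}{4538 + 169 \left(-3\right)} = \frac{1}{4538 - 507} = \frac{1}{4031}$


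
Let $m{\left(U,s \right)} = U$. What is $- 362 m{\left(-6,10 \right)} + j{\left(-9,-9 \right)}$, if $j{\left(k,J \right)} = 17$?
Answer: $2189$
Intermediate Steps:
$- 362 m{\left(-6,10 \right)} + j{\left(-9,-9 \right)} = \left(-362\right) \left(-6\right) + 17 = 2172 + 17 = 2189$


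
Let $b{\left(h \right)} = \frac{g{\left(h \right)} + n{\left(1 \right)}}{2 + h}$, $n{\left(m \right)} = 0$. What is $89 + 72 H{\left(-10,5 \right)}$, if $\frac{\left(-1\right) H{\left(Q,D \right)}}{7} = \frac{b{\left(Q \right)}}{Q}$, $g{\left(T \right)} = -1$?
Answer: $\frac{953}{10} \approx 95.3$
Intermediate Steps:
$b{\left(h \right)} = - \frac{1}{2 + h}$ ($b{\left(h \right)} = \frac{-1 + 0}{2 + h} = - \frac{1}{2 + h}$)
$H{\left(Q,D \right)} = \frac{7}{Q \left(2 + Q\right)}$ ($H{\left(Q,D \right)} = - 7 \frac{\left(-1\right) \frac{1}{2 + Q}}{Q} = - 7 \left(- \frac{1}{Q \left(2 + Q\right)}\right) = \frac{7}{Q \left(2 + Q\right)}$)
$89 + 72 H{\left(-10,5 \right)} = 89 + 72 \frac{7}{\left(-10\right) \left(2 - 10\right)} = 89 + 72 \cdot 7 \left(- \frac{1}{10}\right) \frac{1}{-8} = 89 + 72 \cdot 7 \left(- \frac{1}{10}\right) \left(- \frac{1}{8}\right) = 89 + 72 \cdot \frac{7}{80} = 89 + \frac{63}{10} = \frac{953}{10}$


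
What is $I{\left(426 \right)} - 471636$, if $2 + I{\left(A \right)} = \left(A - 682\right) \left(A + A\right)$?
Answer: $-689750$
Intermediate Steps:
$I{\left(A \right)} = -2 + 2 A \left(-682 + A\right)$ ($I{\left(A \right)} = -2 + \left(A - 682\right) \left(A + A\right) = -2 + \left(-682 + A\right) 2 A = -2 + 2 A \left(-682 + A\right)$)
$I{\left(426 \right)} - 471636 = \left(-2 - 581064 + 2 \cdot 426^{2}\right) - 471636 = \left(-2 - 581064 + 2 \cdot 181476\right) - 471636 = \left(-2 - 581064 + 362952\right) - 471636 = -218114 - 471636 = -689750$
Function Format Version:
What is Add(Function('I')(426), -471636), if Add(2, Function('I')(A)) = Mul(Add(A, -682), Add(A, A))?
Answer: -689750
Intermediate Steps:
Function('I')(A) = Add(-2, Mul(2, A, Add(-682, A))) (Function('I')(A) = Add(-2, Mul(Add(A, -682), Add(A, A))) = Add(-2, Mul(Add(-682, A), Mul(2, A))) = Add(-2, Mul(2, A, Add(-682, A))))
Add(Function('I')(426), -471636) = Add(Add(-2, Mul(-1364, 426), Mul(2, Pow(426, 2))), -471636) = Add(Add(-2, -581064, Mul(2, 181476)), -471636) = Add(Add(-2, -581064, 362952), -471636) = Add(-218114, -471636) = -689750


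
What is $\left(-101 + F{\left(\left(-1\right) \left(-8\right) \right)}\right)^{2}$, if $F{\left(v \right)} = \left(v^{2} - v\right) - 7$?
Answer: $2704$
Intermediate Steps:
$F{\left(v \right)} = -7 + v^{2} - v$
$\left(-101 + F{\left(\left(-1\right) \left(-8\right) \right)}\right)^{2} = \left(-101 - \left(7 - 64 + 8\right)\right)^{2} = \left(-101 - \left(15 - 64\right)\right)^{2} = \left(-101 - -49\right)^{2} = \left(-101 + 49\right)^{2} = \left(-52\right)^{2} = 2704$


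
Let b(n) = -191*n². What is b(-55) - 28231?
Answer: -606006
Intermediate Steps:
b(-55) - 28231 = -191*(-55)² - 28231 = -191*3025 - 28231 = -577775 - 28231 = -606006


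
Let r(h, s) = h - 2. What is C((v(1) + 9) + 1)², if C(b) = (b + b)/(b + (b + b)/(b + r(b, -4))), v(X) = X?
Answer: 400/121 ≈ 3.3058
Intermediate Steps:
r(h, s) = -2 + h
C(b) = 2*b/(b + 2*b/(-2 + 2*b)) (C(b) = (b + b)/(b + (b + b)/(b + (-2 + b))) = (2*b)/(b + (2*b)/(-2 + 2*b)) = (2*b)/(b + 2*b/(-2 + 2*b)) = 2*b/(b + 2*b/(-2 + 2*b)))
C((v(1) + 9) + 1)² = (2 - 2/((1 + 9) + 1))² = (2 - 2/(10 + 1))² = (2 - 2/11)² = (20/11)² = 400/121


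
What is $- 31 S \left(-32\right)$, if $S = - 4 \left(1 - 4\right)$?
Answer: $11904$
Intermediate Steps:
$S = 12$ ($S = \left(-4\right) \left(-3\right) = 12$)
$- 31 S \left(-32\right) = \left(-31\right) 12 \left(-32\right) = \left(-372\right) \left(-32\right) = 11904$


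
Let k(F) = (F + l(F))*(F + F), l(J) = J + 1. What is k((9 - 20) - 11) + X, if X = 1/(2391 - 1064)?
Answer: 2510685/1327 ≈ 1892.0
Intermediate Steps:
l(J) = 1 + J
X = 1/1327 ≈ 0.00075358
k(F) = 2*F*(1 + 2*F) (k(F) = (F + (1 + F))*(F + F) = (1 + 2*F)*(2*F) = 2*F*(1 + 2*F))
k((9 - 20) - 11) + X = 2*((9 - 20) - 11)*(1 + 2*((9 - 20) - 11)) + 1/1327 = 2*(-11 - 11)*(1 + 2*(-11 - 11)) + 1/1327 = 2*(-22)*(1 + 2*(-22)) + 1/1327 = 2*(-22)*(1 - 44) + 1/1327 = 2*(-22)*(-43) + 1/1327 = 1892 + 1/1327 = 2510685/1327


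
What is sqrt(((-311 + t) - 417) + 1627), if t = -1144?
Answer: 7*I*sqrt(5) ≈ 15.652*I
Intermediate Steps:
sqrt(((-311 + t) - 417) + 1627) = sqrt(((-311 - 1144) - 417) + 1627) = sqrt((-1455 - 417) + 1627) = sqrt(-1872 + 1627) = sqrt(-245) = 7*I*sqrt(5)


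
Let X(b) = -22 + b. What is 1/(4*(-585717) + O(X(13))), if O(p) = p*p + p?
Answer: -1/2342796 ≈ -4.2684e-7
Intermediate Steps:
O(p) = p + p² (O(p) = p² + p = p + p²)
1/(4*(-585717) + O(X(13))) = 1/(4*(-585717) + (-22 + 13)*(1 + (-22 + 13))) = 1/(-2342868 - 9*(1 - 9)) = 1/(-2342868 - 9*(-8)) = 1/(-2342868 + 72) = 1/(-2342796) = -1/2342796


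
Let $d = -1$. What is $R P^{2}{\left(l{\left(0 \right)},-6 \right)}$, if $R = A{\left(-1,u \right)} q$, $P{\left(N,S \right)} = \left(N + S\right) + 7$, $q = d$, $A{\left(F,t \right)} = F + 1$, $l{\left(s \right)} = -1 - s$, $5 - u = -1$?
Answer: $0$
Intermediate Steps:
$u = 6$ ($u = 5 - -1 = 5 + 1 = 6$)
$A{\left(F,t \right)} = 1 + F$
$q = -1$
$P{\left(N,S \right)} = 7 + N + S$
$R = 0$ ($R = \left(1 - 1\right) \left(-1\right) = 0 \left(-1\right) = 0$)
$R P^{2}{\left(l{\left(0 \right)},-6 \right)} = 0 \left(7 - 1 - 6\right)^{2} = 0 \cdot 0^{2} = 0 \cdot 0 = 0$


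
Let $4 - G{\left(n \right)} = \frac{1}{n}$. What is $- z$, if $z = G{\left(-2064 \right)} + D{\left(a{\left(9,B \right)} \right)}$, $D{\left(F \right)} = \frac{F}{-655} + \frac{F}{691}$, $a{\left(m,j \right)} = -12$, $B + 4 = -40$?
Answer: $- \frac{3738051133}{934176720} \approx -4.0014$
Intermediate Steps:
$B = -44$ ($B = -4 - 40 = -44$)
$G{\left(n \right)} = 4 - \frac{1}{n}$
$D{\left(F \right)} = - \frac{36 F}{452605}$ ($D{\left(F \right)} = F \left(- \frac{1}{655}\right) + F \frac{1}{691} = - \frac{F}{655} + \frac{F}{691} = - \frac{36 F}{452605}$)
$z = \frac{3738051133}{934176720}$ ($z = \left(4 - \frac{1}{-2064}\right) - - \frac{432}{452605} = \left(4 - - \frac{1}{2064}\right) + \frac{432}{452605} = \left(4 + \frac{1}{2064}\right) + \frac{432}{452605} = \frac{8257}{2064} + \frac{432}{452605} = \frac{3738051133}{934176720} \approx 4.0014$)
$- z = \left(-1\right) \frac{3738051133}{934176720} = - \frac{3738051133}{934176720}$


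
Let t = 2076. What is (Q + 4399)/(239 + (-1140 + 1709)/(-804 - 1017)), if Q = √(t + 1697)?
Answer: 8010579/434650 + 12747*√77/434650 ≈ 18.687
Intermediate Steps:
Q = 7*√77 (Q = √(2076 + 1697) = √3773 = 7*√77 ≈ 61.425)
(Q + 4399)/(239 + (-1140 + 1709)/(-804 - 1017)) = (7*√77 + 4399)/(239 + (-1140 + 1709)/(-804 - 1017)) = (4399 + 7*√77)/(239 + 569/(-1821)) = (4399 + 7*√77)/(239 + 569*(-1/1821)) = (4399 + 7*√77)/(239 - 569/1821) = (4399 + 7*√77)/(434650/1821) = (4399 + 7*√77)*(1821/434650) = 8010579/434650 + 12747*√77/434650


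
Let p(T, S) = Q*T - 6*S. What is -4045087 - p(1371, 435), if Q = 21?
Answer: -4071268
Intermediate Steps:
p(T, S) = -6*S + 21*T (p(T, S) = 21*T - 6*S = -6*S + 21*T)
-4045087 - p(1371, 435) = -4045087 - (-6*435 + 21*1371) = -4045087 - (-2610 + 28791) = -4045087 - 1*26181 = -4045087 - 26181 = -4071268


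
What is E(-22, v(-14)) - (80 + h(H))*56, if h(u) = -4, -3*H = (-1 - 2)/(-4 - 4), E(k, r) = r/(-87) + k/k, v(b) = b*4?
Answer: -370129/87 ≈ -4254.4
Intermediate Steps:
v(b) = 4*b
E(k, r) = 1 - r/87 (E(k, r) = r*(-1/87) + 1 = -r/87 + 1 = 1 - r/87)
H = -1/8 (H = -(-1 - 2)/(3*(-4 - 4)) = -(-1)/(-8) = -(-1)*(-1)/8 = -1/3*3/8 = -1/8 ≈ -0.12500)
E(-22, v(-14)) - (80 + h(H))*56 = (1 - 4*(-14)/87) - (80 - 4)*56 = (1 - 1/87*(-56)) - 76*56 = (1 + 56/87) - 1*4256 = 143/87 - 4256 = -370129/87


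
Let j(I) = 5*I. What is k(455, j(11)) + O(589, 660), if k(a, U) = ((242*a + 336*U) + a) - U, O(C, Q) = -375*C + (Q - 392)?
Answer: -91617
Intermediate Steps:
O(C, Q) = -392 + Q - 375*C (O(C, Q) = -375*C + (-392 + Q) = -392 + Q - 375*C)
k(a, U) = 243*a + 335*U (k(a, U) = (243*a + 336*U) - U = 243*a + 335*U)
k(455, j(11)) + O(589, 660) = (243*455 + 335*(5*11)) + (-392 + 660 - 375*589) = (110565 + 335*55) + (-392 + 660 - 220875) = (110565 + 18425) - 220607 = 128990 - 220607 = -91617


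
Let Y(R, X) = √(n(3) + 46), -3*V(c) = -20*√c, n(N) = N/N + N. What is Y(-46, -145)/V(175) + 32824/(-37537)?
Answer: -32824/37537 + 3*√14/140 ≈ -0.79427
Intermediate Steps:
n(N) = 1 + N
V(c) = 20*√c/3 (V(c) = -(-20)*√c/3 = 20*√c/3)
Y(R, X) = 5*√2 (Y(R, X) = √((1 + 3) + 46) = √(4 + 46) = √50 = 5*√2)
Y(-46, -145)/V(175) + 32824/(-37537) = (5*√2)/((20*√175/3)) + 32824/(-37537) = (5*√2)/((20*(5*√7)/3)) + 32824*(-1/37537) = (5*√2)/((100*√7/3)) - 32824/37537 = (5*√2)*(3*√7/700) - 32824/37537 = 3*√14/140 - 32824/37537 = -32824/37537 + 3*√14/140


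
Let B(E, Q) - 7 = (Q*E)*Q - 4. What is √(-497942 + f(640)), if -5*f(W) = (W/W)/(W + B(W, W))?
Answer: I*√855462038747201834472165/1310723215 ≈ 705.65*I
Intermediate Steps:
B(E, Q) = 3 + E*Q² (B(E, Q) = 7 + ((Q*E)*Q - 4) = 7 + ((E*Q)*Q - 4) = 7 + (E*Q² - 4) = 7 + (-4 + E*Q²) = 3 + E*Q²)
f(W) = -1/(5*(3 + W + W³)) (f(W) = -W/W/(5*(W + (3 + W*W²))) = -1/(5*(W + (3 + W³))) = -1/(5*(3 + W + W³)))
√(-497942 + f(640)) = √(-497942 - 1/(15 + 5*640 + 5*640³)) = √(-497942 - 1/(15 + 3200 + 5*262144000)) = √(-497942 - 1/(15 + 3200 + 1310720000)) = √(-497942 - 1/1310723215) = √(-652664139123531/1310723215) = I*√855462038747201834472165/1310723215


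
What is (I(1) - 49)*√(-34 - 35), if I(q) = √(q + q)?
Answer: I*√69*(-49 + √2) ≈ -395.28*I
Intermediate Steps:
I(q) = √2*√q (I(q) = √(2*q) = √2*√q)
(I(1) - 49)*√(-34 - 35) = (√2*√1 - 49)*√(-34 - 35) = (√2*1 - 49)*√(-69) = (√2 - 49)*(I*√69) = (-49 + √2)*(I*√69) = I*√69*(-49 + √2)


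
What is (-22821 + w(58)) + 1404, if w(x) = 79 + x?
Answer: -21280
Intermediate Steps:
(-22821 + w(58)) + 1404 = (-22821 + (79 + 58)) + 1404 = (-22821 + 137) + 1404 = -22684 + 1404 = -21280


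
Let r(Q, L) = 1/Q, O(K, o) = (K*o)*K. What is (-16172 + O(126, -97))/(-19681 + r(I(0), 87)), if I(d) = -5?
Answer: 3890360/49203 ≈ 79.068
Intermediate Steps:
O(K, o) = o*K²
(-16172 + O(126, -97))/(-19681 + r(I(0), 87)) = (-16172 - 97*126²)/(-19681 + 1/(-5)) = (-16172 - 97*15876)/(-19681 - ⅕) = (-16172 - 1539972)/(-98406/5) = -1556144*(-5/98406) = 3890360/49203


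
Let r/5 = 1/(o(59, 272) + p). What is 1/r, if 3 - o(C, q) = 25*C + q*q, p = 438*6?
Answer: -72828/5 ≈ -14566.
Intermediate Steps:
p = 2628
o(C, q) = 3 - q**2 - 25*C (o(C, q) = 3 - (25*C + q*q) = 3 - (25*C + q**2) = 3 - (q**2 + 25*C) = 3 + (-q**2 - 25*C) = 3 - q**2 - 25*C)
r = -5/72828 (r = 5/((3 - 1*272**2 - 25*59) + 2628) = 5/((3 - 1*73984 - 1475) + 2628) = 5/((3 - 73984 - 1475) + 2628) = 5/(-75456 + 2628) = 5/(-72828) = 5*(-1/72828) = -5/72828 ≈ -6.8655e-5)
1/r = 1/(-5/72828) = -72828/5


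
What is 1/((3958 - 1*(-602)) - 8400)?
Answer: -1/3840 ≈ -0.00026042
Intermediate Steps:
1/((3958 - 1*(-602)) - 8400) = 1/((3958 + 602) - 8400) = 1/(4560 - 8400) = 1/(-3840) = -1/3840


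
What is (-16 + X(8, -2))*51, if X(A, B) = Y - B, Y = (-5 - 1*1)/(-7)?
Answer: -4692/7 ≈ -670.29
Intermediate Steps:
Y = 6/7 (Y = (-5 - 1)*(-1/7) = -6*(-1/7) = 6/7 ≈ 0.85714)
X(A, B) = 6/7 - B
(-16 + X(8, -2))*51 = (-16 + (6/7 - 1*(-2)))*51 = (-16 + (6/7 + 2))*51 = (-16 + 20/7)*51 = -92/7*51 = -4692/7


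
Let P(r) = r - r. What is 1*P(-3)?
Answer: 0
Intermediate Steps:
P(r) = 0
1*P(-3) = 1*0 = 0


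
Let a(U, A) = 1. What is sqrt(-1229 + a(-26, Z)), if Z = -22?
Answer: 2*I*sqrt(307) ≈ 35.043*I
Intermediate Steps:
sqrt(-1229 + a(-26, Z)) = sqrt(-1229 + 1) = sqrt(-1228) = 2*I*sqrt(307)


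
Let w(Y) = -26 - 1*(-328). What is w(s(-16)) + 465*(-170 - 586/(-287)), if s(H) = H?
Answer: -22328186/287 ≈ -77799.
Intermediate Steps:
w(Y) = 302 (w(Y) = -26 + 328 = 302)
w(s(-16)) + 465*(-170 - 586/(-287)) = 302 + 465*(-170 - 586/(-287)) = 302 + 465*(-170 - 586*(-1/287)) = 302 + 465*(-170 + 586/287) = 302 + 465*(-48204/287) = 302 - 22414860/287 = -22328186/287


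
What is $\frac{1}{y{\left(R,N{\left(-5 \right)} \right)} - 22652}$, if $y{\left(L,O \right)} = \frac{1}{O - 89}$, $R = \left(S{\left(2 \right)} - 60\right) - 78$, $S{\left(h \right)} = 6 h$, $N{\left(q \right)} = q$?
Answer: $- \frac{94}{2129289} \approx -4.4146 \cdot 10^{-5}$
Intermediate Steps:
$R = -126$ ($R = \left(6 \cdot 2 - 60\right) - 78 = \left(12 - 60\right) - 78 = -48 - 78 = -126$)
$y{\left(L,O \right)} = \frac{1}{-89 + O}$
$\frac{1}{y{\left(R,N{\left(-5 \right)} \right)} - 22652} = \frac{1}{\frac{1}{-89 - 5} - 22652} = \frac{1}{\frac{1}{-94} - 22652} = \frac{1}{- \frac{1}{94} - 22652} = \frac{1}{- \frac{2129289}{94}} = - \frac{94}{2129289}$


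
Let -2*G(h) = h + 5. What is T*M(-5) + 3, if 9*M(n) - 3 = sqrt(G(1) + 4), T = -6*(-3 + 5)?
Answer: -7/3 ≈ -2.3333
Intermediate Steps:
T = -12 (T = -6*2 = -12)
G(h) = -5/2 - h/2 (G(h) = -(h + 5)/2 = -(5 + h)/2 = -5/2 - h/2)
M(n) = 4/9 (M(n) = 1/3 + sqrt((-5/2 - 1/2*1) + 4)/9 = 1/3 + sqrt((-5/2 - 1/2) + 4)/9 = 1/3 + sqrt(-3 + 4)/9 = 1/3 + sqrt(1)/9 = 1/3 + (1/9)*1 = 1/3 + 1/9 = 4/9)
T*M(-5) + 3 = -12*4/9 + 3 = -16/3 + 3 = -7/3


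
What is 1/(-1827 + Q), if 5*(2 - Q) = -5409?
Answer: -5/3716 ≈ -0.0013455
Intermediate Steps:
Q = 5419/5 (Q = 2 - ⅕*(-5409) = 2 + 5409/5 = 5419/5 ≈ 1083.8)
1/(-1827 + Q) = 1/(-1827 + 5419/5) = 1/(-3716/5) = -5/3716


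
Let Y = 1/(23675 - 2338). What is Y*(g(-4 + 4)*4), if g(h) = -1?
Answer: -4/21337 ≈ -0.00018747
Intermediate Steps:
Y = 1/21337 ≈ 4.6867e-5
Y*(g(-4 + 4)*4) = (-1*4)/21337 = (1/21337)*(-4) = -4/21337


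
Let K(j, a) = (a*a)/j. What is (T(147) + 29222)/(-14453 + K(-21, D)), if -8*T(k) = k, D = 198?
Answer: -1635403/913912 ≈ -1.7895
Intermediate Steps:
K(j, a) = a²/j
T(k) = -k/8
(T(147) + 29222)/(-14453 + K(-21, D)) = (-⅛*147 + 29222)/(-14453 + 198²/(-21)) = (-147/8 + 29222)/(-14453 + 39204*(-1/21)) = 233629/(8*(-14453 - 13068/7)) = 233629/(8*(-114239/7)) = (233629/8)*(-7/114239) = -1635403/913912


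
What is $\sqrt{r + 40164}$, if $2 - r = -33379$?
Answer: $\sqrt{73545} \approx 271.19$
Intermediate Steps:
$r = 33381$ ($r = 2 - -33379 = 2 + 33379 = 33381$)
$\sqrt{r + 40164} = \sqrt{33381 + 40164} = \sqrt{73545}$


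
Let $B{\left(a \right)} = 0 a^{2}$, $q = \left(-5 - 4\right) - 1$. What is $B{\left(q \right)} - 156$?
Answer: $-156$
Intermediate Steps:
$q = -10$ ($q = -9 - 1 = -10$)
$B{\left(a \right)} = 0$
$B{\left(q \right)} - 156 = 0 - 156 = -156$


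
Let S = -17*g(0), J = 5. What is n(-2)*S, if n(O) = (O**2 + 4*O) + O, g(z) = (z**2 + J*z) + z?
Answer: 0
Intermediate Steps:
g(z) = z**2 + 6*z (g(z) = (z**2 + 5*z) + z = z**2 + 6*z)
S = 0 (S = -0*(6 + 0) = -0*6 = -17*0 = 0)
n(O) = O**2 + 5*O
n(-2)*S = -2*(5 - 2)*0 = -2*3*0 = -6*0 = 0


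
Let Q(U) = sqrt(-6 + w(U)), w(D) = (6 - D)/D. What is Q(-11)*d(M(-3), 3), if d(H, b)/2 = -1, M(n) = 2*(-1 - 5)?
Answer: -2*I*sqrt(913)/11 ≈ -5.4938*I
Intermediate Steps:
M(n) = -12 (M(n) = 2*(-6) = -12)
w(D) = (6 - D)/D
d(H, b) = -2 (d(H, b) = 2*(-1) = -2)
Q(U) = sqrt(-6 + (6 - U)/U)
Q(-11)*d(M(-3), 3) = sqrt(-7 + 6/(-11))*(-2) = sqrt(-7 + 6*(-1/11))*(-2) = sqrt(-7 - 6/11)*(-2) = sqrt(-83/11)*(-2) = (I*sqrt(913)/11)*(-2) = -2*I*sqrt(913)/11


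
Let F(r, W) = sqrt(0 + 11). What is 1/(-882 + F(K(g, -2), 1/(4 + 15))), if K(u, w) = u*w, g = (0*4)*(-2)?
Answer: -882/777913 - sqrt(11)/777913 ≈ -0.0011381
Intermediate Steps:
g = 0 (g = 0*(-2) = 0)
F(r, W) = sqrt(11)
1/(-882 + F(K(g, -2), 1/(4 + 15))) = 1/(-882 + sqrt(11))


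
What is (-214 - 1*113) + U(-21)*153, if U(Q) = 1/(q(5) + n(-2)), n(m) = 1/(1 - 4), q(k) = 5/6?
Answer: -21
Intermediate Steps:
q(k) = ⅚ (q(k) = 5*(⅙) = ⅚)
n(m) = -⅓ (n(m) = 1/(-3) = -⅓)
U(Q) = 2 (U(Q) = 1/(⅚ - ⅓) = 1/(½) = 2)
(-214 - 1*113) + U(-21)*153 = (-214 - 1*113) + 2*153 = (-214 - 113) + 306 = -327 + 306 = -21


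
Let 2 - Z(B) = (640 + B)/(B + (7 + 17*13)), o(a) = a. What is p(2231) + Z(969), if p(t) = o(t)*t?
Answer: 5957901902/1197 ≈ 4.9774e+6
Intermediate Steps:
p(t) = t**2 (p(t) = t*t = t**2)
Z(B) = 2 - (640 + B)/(228 + B) (Z(B) = 2 - (640 + B)/(B + (7 + 17*13)) = 2 - (640 + B)/(B + (7 + 221)) = 2 - (640 + B)/(B + 228) = 2 - (640 + B)/(228 + B))
p(2231) + Z(969) = 2231**2 + (-184 + 969)/(228 + 969) = 4977361 + 785/1197 = 5957901902/1197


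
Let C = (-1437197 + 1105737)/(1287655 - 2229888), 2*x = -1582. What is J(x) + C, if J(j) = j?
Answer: -744974843/942233 ≈ -790.65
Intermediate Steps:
x = -791 (x = (1/2)*(-1582) = -791)
C = 331460/942233 (C = -331460/(-942233) = -331460*(-1/942233) = 331460/942233 ≈ 0.35178)
J(x) + C = -791 + 331460/942233 = -744974843/942233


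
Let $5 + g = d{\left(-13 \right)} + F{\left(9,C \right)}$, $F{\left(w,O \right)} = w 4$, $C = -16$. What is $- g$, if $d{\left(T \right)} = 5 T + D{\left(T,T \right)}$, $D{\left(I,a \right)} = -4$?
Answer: $38$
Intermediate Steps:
$F{\left(w,O \right)} = 4 w$
$d{\left(T \right)} = -4 + 5 T$ ($d{\left(T \right)} = 5 T - 4 = -4 + 5 T$)
$g = -38$ ($g = -5 + \left(\left(-4 + 5 \left(-13\right)\right) + 4 \cdot 9\right) = -5 + \left(\left(-4 - 65\right) + 36\right) = -5 + \left(-69 + 36\right) = -5 - 33 = -38$)
$- g = \left(-1\right) \left(-38\right) = 38$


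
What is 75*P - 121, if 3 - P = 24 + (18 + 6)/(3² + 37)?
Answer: -39908/23 ≈ -1735.1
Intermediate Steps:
P = -495/23 (P = 3 - (24 + (18 + 6)/(3² + 37)) = 3 - (24 + 24/(9 + 37)) = 3 - (24 + 24/46) = 3 - (24 + 24*(1/46)) = 3 - (24 + 12/23) = 3 - 1*564/23 = 3 - 564/23 = -495/23 ≈ -21.522)
75*P - 121 = 75*(-495/23) - 121 = -37125/23 - 121 = -39908/23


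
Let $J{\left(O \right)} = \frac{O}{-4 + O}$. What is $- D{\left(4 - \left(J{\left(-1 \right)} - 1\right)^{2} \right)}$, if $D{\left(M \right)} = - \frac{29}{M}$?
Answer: $\frac{725}{84} \approx 8.631$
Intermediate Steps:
$J{\left(O \right)} = \frac{O}{-4 + O}$
$- D{\left(4 - \left(J{\left(-1 \right)} - 1\right)^{2} \right)} = - \frac{-29}{4 - \left(- \frac{1}{-4 - 1} - 1\right)^{2}} = - \frac{-29}{4 - \left(- \frac{1}{-5} - 1\right)^{2}} = - \frac{-29}{4 - \left(\left(-1\right) \left(- \frac{1}{5}\right) - 1\right)^{2}} = - \frac{-29}{4 - \left(\frac{1}{5} - 1\right)^{2}} = - \frac{-29}{4 - \left(- \frac{4}{5}\right)^{2}} = - \frac{-29}{4 - \frac{16}{25}} = - \frac{-29}{\frac{84}{25}} = - \frac{\left(-29\right) 25}{84} = \left(-1\right) \left(- \frac{725}{84}\right) = \frac{725}{84}$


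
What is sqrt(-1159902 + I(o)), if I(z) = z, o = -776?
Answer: I*sqrt(1160678) ≈ 1077.3*I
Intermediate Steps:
sqrt(-1159902 + I(o)) = sqrt(-1159902 - 776) = sqrt(-1160678) = I*sqrt(1160678)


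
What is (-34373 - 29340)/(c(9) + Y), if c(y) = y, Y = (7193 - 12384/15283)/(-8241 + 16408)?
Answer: -7952418437093/1233264584 ≈ -6448.3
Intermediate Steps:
Y = 109918235/124816261 (Y = (7193 - 12384*1/15283)/8167 = (7193 - 12384/15283)*(1/8167) = (109918235/15283)*(1/8167) = 109918235/124816261 ≈ 0.88064)
(-34373 - 29340)/(c(9) + Y) = (-34373 - 29340)/(9 + 109918235/124816261) = -63713/1233264584/124816261 = -63713*124816261/1233264584 = -7952418437093/1233264584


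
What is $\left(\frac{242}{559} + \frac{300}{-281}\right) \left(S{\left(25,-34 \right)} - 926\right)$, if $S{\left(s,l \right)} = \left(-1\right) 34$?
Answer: $\frac{95710080}{157079} \approx 609.31$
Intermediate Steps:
$S{\left(s,l \right)} = -34$
$\left(\frac{242}{559} + \frac{300}{-281}\right) \left(S{\left(25,-34 \right)} - 926\right) = \left(\frac{242}{559} + \frac{300}{-281}\right) \left(-34 - 926\right) = \left(242 \cdot \frac{1}{559} + 300 \left(- \frac{1}{281}\right)\right) \left(-960\right) = \left(\frac{242}{559} - \frac{300}{281}\right) \left(-960\right) = \left(- \frac{99698}{157079}\right) \left(-960\right) = \frac{95710080}{157079}$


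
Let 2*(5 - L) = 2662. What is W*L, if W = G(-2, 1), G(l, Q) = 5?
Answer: -6630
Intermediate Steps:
W = 5
L = -1326 (L = 5 - ½*2662 = 5 - 1331 = -1326)
W*L = 5*(-1326) = -6630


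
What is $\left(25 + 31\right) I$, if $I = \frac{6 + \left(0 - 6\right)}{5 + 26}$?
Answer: $0$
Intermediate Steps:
$I = 0$ ($I = \frac{6 - 6}{31} = 0 \cdot \frac{1}{31} = 0$)
$\left(25 + 31\right) I = \left(25 + 31\right) 0 = 56 \cdot 0 = 0$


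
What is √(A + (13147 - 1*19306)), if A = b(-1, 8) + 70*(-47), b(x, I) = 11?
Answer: 11*I*√78 ≈ 97.149*I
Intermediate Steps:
A = -3279 (A = 11 + 70*(-47) = 11 - 3290 = -3279)
√(A + (13147 - 1*19306)) = √(-3279 + (13147 - 1*19306)) = √(-3279 + (13147 - 19306)) = √(-3279 - 6159) = √(-9438) = 11*I*√78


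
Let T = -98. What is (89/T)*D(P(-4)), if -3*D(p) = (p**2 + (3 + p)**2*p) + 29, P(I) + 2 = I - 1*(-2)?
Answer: 3649/294 ≈ 12.412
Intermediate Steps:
P(I) = I (P(I) = -2 + (I - 1*(-2)) = -2 + (I + 2) = -2 + (2 + I) = I)
D(p) = -29/3 - p**2/3 - p*(3 + p)**2/3 (D(p) = -((p**2 + (3 + p)**2*p) + 29)/3 = -((p**2 + p*(3 + p)**2) + 29)/3 = -(29 + p**2 + p*(3 + p)**2)/3 = -29/3 - p**2/3 - p*(3 + p)**2/3)
(89/T)*D(P(-4)) = (89/(-98))*(-29/3 - 1/3*(-4)**2 - 1/3*(-4)*(3 - 4)**2) = (89*(-1/98))*(-29/3 - 1/3*16 - 1/3*(-4)*(-1)**2) = -89*(-29/3 - 16/3 - 1/3*(-4)*1)/98 = -89*(-29/3 - 16/3 + 4/3)/98 = -89/98*(-41/3) = 3649/294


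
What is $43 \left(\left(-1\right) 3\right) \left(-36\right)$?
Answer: $4644$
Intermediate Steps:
$43 \left(\left(-1\right) 3\right) \left(-36\right) = 43 \left(-3\right) \left(-36\right) = \left(-129\right) \left(-36\right) = 4644$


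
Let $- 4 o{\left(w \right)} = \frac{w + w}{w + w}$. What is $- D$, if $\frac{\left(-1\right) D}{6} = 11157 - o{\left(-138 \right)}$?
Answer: $\frac{133887}{2} \approx 66944.0$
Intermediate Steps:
$o{\left(w \right)} = - \frac{1}{4}$ ($o{\left(w \right)} = - \frac{\left(w + w\right) \frac{1}{w + w}}{4} = - \frac{2 w \frac{1}{2 w}}{4} = \left(- \frac{1}{4}\right) 1 = - \frac{1}{4}$)
$D = - \frac{133887}{2}$ ($D = - 6 \left(11157 - - \frac{1}{4}\right) = - 6 \left(11157 + \frac{1}{4}\right) = \left(-6\right) \frac{44629}{4} = - \frac{133887}{2} \approx -66944.0$)
$- D = \left(-1\right) \left(- \frac{133887}{2}\right) = \frac{133887}{2}$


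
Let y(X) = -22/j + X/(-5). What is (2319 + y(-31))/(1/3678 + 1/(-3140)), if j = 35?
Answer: -93962013120/1883 ≈ -4.9900e+7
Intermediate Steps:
y(X) = -22/35 - X/5 (y(X) = -22/35 + X/(-5) = -22*1/35 + X*(-⅕) = -22/35 - X/5)
(2319 + y(-31))/(1/3678 + 1/(-3140)) = (2319 + (-22/35 - ⅕*(-31)))/(1/3678 + 1/(-3140)) = (2319 + (-22/35 + 31/5))/(1/3678 - 1/3140) = (2319 + 39/7)/(-269/5774460) = (16272/7)*(-5774460/269) = -93962013120/1883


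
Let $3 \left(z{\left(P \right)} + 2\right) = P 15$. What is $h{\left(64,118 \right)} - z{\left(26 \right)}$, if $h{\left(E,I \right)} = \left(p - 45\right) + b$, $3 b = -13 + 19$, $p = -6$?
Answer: $-177$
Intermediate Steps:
$b = 2$ ($b = \frac{-13 + 19}{3} = \frac{1}{3} \cdot 6 = 2$)
$z{\left(P \right)} = -2 + 5 P$ ($z{\left(P \right)} = -2 + \frac{P 15}{3} = -2 + \frac{15 P}{3} = -2 + 5 P$)
$h{\left(E,I \right)} = -49$ ($h{\left(E,I \right)} = \left(-6 - 45\right) + 2 = -51 + 2 = -49$)
$h{\left(64,118 \right)} - z{\left(26 \right)} = -49 - \left(-2 + 5 \cdot 26\right) = -49 - \left(-2 + 130\right) = -49 - 128 = -177$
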